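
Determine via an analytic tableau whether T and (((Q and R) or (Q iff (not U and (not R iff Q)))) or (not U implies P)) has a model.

Initial set: {(T and (((Q and R) or (Q iff (not U and (not R iff Q)))) or (not U implies P)))}.
(T and (((Q and R) or (Q iff (not U and (not R iff Q)))) or (not U implies P))): α-rule — add T, (((Q and R) or (Q iff (not U and (not R iff Q)))) or (not U implies P)).
(((Q and R) or (Q iff (not U and (not R iff Q)))) or (not U implies P)): β-rule — branch into ((Q and R) or (Q iff (not U and (not R iff Q))))  //  (not U implies P).
  branch 1 (add ((Q and R) or (Q iff (not U and (not R iff Q))))):
    ((Q and R) or (Q iff (not U and (not R iff Q)))): β-rule — branch into (Q and R)  //  (Q iff (not U and (not R iff Q))).
      branch 1.1 (add (Q and R)):
        (Q and R): α-rule — add Q, R.
        ○ open, literals {Q=1, R=1, T=1}.
      branch 1.2 (add (Q iff (not U and (not R iff Q)))):
        (Q iff (not U and (not R iff Q))): β-rule — branch into Q, (not U and (not R iff Q))  //  not Q, not (not U and (not R iff Q)).
          branch 1.2.1 (add Q, (not U and (not R iff Q))):
            (not U and (not R iff Q)): α-rule — add not U, (not R iff Q).
            (not R iff Q): β-rule — branch into not R, Q  //  not not R, not Q.
              branch 1.2.1.1 (add not R, Q):
                ○ open, literals {Q=1, R=0, T=1, U=0}.
              branch 1.2.1.2 (add not not R, not Q):
                × closes — contains both Q and not Q.
          branch 1.2.2 (add not Q, not (not U and (not R iff Q))):
            not (not U and (not R iff Q)): β-rule — branch into not not U  //  not (not R iff Q).
              branch 1.2.2.1 (add not not U):
                ○ open, literals {Q=0, T=1, U=1}.
              branch 1.2.2.2 (add not (not R iff Q)):
                not (not R iff Q): β-rule — branch into not R, not Q  //  not not R, Q.
                  branch 1.2.2.2.1 (add not R, not Q):
                    ○ open, literals {Q=0, R=0, T=1}.
                  branch 1.2.2.2.2 (add not not R, Q):
                    × closes — contains both Q and not Q.
  branch 2 (add (not U implies P)):
    (not U implies P): β-rule — branch into not not U  //  P.
      branch 2.1 (add not not U):
        ○ open, literals {T=1, U=1}.
      branch 2.2 (add P):
        ○ open, literals {P=1, T=1}.
2 branches closed, 6 open.
An open branch gives a satisfying assignment: Q=1, R=1, T=1.

Satisfiable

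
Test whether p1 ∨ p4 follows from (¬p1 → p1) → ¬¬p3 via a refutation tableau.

No

Initial set: {((¬p1 → p1) → ¬¬p3); ¬(p1 ∨ p4)}.
¬(p1 ∨ p4): α-rule — add ¬p1, ¬p4.
((¬p1 → p1) → ¬¬p3): β-rule — branch into ¬(¬p1 → p1)  //  ¬¬p3.
  branch 1 (add ¬(¬p1 → p1)):
    ¬(¬p1 → p1): α-rule — add ¬p1, ¬p1.
    ○ open, literals {p1=false, p4=false}.
  branch 2 (add ¬¬p3):
    ¬¬p3: drop double negation, giving p3.
    ○ open, literals {p1=false, p3=true, p4=false}.
0 branches closed, 2 open.
An open branch gives a countermodel: p1=false, p4=false (unmentioned atoms arbitrary); the premises hold there but the conclusion fails.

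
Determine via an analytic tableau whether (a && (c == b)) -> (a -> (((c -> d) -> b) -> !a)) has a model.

Initial set: {T ((a && (c == b)) -> (a -> (((c -> d) -> b) -> !a)))}.
T ((a && (c == b)) -> (a -> (((c -> d) -> b) -> !a))): β-rule — branch into F (a && (c == b))  //  T (a -> (((c -> d) -> b) -> !a)).
  branch 1 (add F (a && (c == b))):
    F (a && (c == b)): β-rule — branch into F a  //  F (c == b).
      branch 1.1 (add F a):
        ○ open, literals {a=false}.
      branch 1.2 (add F (c == b)):
        F (c == b): β-rule — branch into T c, F b  //  F c, T b.
          branch 1.2.1 (add T c, F b):
            ○ open, literals {b=false, c=true}.
          branch 1.2.2 (add F c, T b):
            ○ open, literals {b=true, c=false}.
  branch 2 (add T (a -> (((c -> d) -> b) -> !a))):
    T (a -> (((c -> d) -> b) -> !a)): β-rule — branch into F a  //  T (((c -> d) -> b) -> !a).
      branch 2.1 (add F a):
        ○ open, literals {a=false}.
      branch 2.2 (add T (((c -> d) -> b) -> !a)):
        T (((c -> d) -> b) -> !a): β-rule — branch into F ((c -> d) -> b)  //  T !a.
          branch 2.2.1 (add F ((c -> d) -> b)):
            F ((c -> d) -> b): α-rule — add T (c -> d), F b.
            T (c -> d): β-rule — branch into F c  //  T d.
              branch 2.2.1.1 (add F c):
                ○ open, literals {b=false, c=false}.
              branch 2.2.1.2 (add T d):
                ○ open, literals {b=false, d=true}.
          branch 2.2.2 (add T !a):
            ○ open, literals {a=false}.
0 branches closed, 7 open.
An open branch gives a satisfying assignment: a=false.

Satisfiable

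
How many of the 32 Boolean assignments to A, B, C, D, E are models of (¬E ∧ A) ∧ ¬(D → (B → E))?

2

Initial set: {((¬E ∧ A) ∧ ¬(D → (B → E)))}.
((¬E ∧ A) ∧ ¬(D → (B → E))): α-rule — add (¬E ∧ A), ¬(D → (B → E)).
(¬E ∧ A): α-rule — add ¬E, A.
¬(D → (B → E)): α-rule — add D, ¬(B → E).
¬(B → E): α-rule — add B, ¬E.
○ open, literals {A=true, B=true, D=true, E=false}.
0 branches closed, 1 open.
Each open branch fixes some atoms; the unmentioned ones are free. Counting distinct full assignments: branch {A=true, B=true, D=true, E=false} (C) contributes 2 new. Total: 2.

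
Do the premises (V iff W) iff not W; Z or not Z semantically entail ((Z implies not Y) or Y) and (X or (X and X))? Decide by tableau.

No

Initial set: {((V iff W) iff not W); (Z or not Z); not (((Z implies not Y) or Y) and (X or (X and X)))}.
((V iff W) iff not W): β-rule — branch into (V iff W), not W  //  not (V iff W), not not W.
  branch 1 (add (V iff W), not W):
    (Z or not Z): β-rule — branch into Z  //  not Z.
      branch 1.1 (add Z):
        not (((Z implies not Y) or Y) and (X or (X and X))): β-rule — branch into not ((Z implies not Y) or Y)  //  not (X or (X and X)).
          branch 1.1.1 (add not ((Z implies not Y) or Y)):
            not ((Z implies not Y) or Y): α-rule — add not (Z implies not Y), not Y.
            not (Z implies not Y): α-rule — add Z, not not Y.
            × closes — contains both Y and not Y.
          branch 1.1.2 (add not (X or (X and X))):
            not (X or (X and X)): α-rule — add not X, not (X and X).
            (V iff W): β-rule — branch into V, W  //  not V, not W.
              branch 1.1.2.1 (add V, W):
                × closes — contains both W and not W.
              branch 1.1.2.2 (add not V, not W):
                not (X and X): β-rule — branch into not X  //  not X.
                  branch 1.1.2.2.1 (add not X):
                    ○ open, literals {V=F, W=F, X=F, Z=T}.
                  branch 1.1.2.2.2 (add not X):
                    ○ open, literals {V=F, W=F, X=F, Z=T}.
      branch 1.2 (add not Z):
        not (((Z implies not Y) or Y) and (X or (X and X))): β-rule — branch into not ((Z implies not Y) or Y)  //  not (X or (X and X)).
          branch 1.2.1 (add not ((Z implies not Y) or Y)):
            not ((Z implies not Y) or Y): α-rule — add not (Z implies not Y), not Y.
            not (Z implies not Y): α-rule — add Z, not not Y.
            × closes — contains both Z and not Z.
          branch 1.2.2 (add not (X or (X and X))):
            not (X or (X and X)): α-rule — add not X, not (X and X).
            (V iff W): β-rule — branch into V, W  //  not V, not W.
              branch 1.2.2.1 (add V, W):
                × closes — contains both W and not W.
              branch 1.2.2.2 (add not V, not W):
                not (X and X): β-rule — branch into not X  //  not X.
                  branch 1.2.2.2.1 (add not X):
                    ○ open, literals {V=F, W=F, X=F, Z=F}.
                  branch 1.2.2.2.2 (add not X):
                    ○ open, literals {V=F, W=F, X=F, Z=F}.
  branch 2 (add not (V iff W), not not W):
    (Z or not Z): β-rule — branch into Z  //  not Z.
      branch 2.1 (add Z):
        not (((Z implies not Y) or Y) and (X or (X and X))): β-rule — branch into not ((Z implies not Y) or Y)  //  not (X or (X and X)).
          branch 2.1.1 (add not ((Z implies not Y) or Y)):
            not ((Z implies not Y) or Y): α-rule — add not (Z implies not Y), not Y.
            not (Z implies not Y): α-rule — add Z, not not Y.
            × closes — contains both Y and not Y.
          branch 2.1.2 (add not (X or (X and X))):
            not (X or (X and X)): α-rule — add not X, not (X and X).
            not (V iff W): β-rule — branch into V, not W  //  not V, W.
              branch 2.1.2.1 (add V, not W):
                × closes — contains both W and not W.
              branch 2.1.2.2 (add not V, W):
                not (X and X): β-rule — branch into not X  //  not X.
                  branch 2.1.2.2.1 (add not X):
                    ○ open, literals {V=F, W=T, X=F, Z=T}.
                  branch 2.1.2.2.2 (add not X):
                    ○ open, literals {V=F, W=T, X=F, Z=T}.
      branch 2.2 (add not Z):
        not (((Z implies not Y) or Y) and (X or (X and X))): β-rule — branch into not ((Z implies not Y) or Y)  //  not (X or (X and X)).
          branch 2.2.1 (add not ((Z implies not Y) or Y)):
            not ((Z implies not Y) or Y): α-rule — add not (Z implies not Y), not Y.
            not (Z implies not Y): α-rule — add Z, not not Y.
            × closes — contains both Z and not Z.
          branch 2.2.2 (add not (X or (X and X))):
            not (X or (X and X)): α-rule — add not X, not (X and X).
            not (V iff W): β-rule — branch into V, not W  //  not V, W.
              branch 2.2.2.1 (add V, not W):
                × closes — contains both W and not W.
              branch 2.2.2.2 (add not V, W):
                not (X and X): β-rule — branch into not X  //  not X.
                  branch 2.2.2.2.1 (add not X):
                    ○ open, literals {V=F, W=T, X=F, Z=F}.
                  branch 2.2.2.2.2 (add not X):
                    ○ open, literals {V=F, W=T, X=F, Z=F}.
8 branches closed, 8 open.
An open branch gives a countermodel: V=F, W=F, X=F, Z=T (unmentioned atoms arbitrary); the premises hold there but the conclusion fails.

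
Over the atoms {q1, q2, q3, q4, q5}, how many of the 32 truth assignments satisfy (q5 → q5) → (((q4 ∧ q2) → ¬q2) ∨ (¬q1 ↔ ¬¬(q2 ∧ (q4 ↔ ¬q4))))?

Initial set: {((q5 → q5) → (((q4 ∧ q2) → ¬q2) ∨ (¬q1 ↔ ¬¬(q2 ∧ (q4 ↔ ¬q4)))))}.
((q5 → q5) → (((q4 ∧ q2) → ¬q2) ∨ (¬q1 ↔ ¬¬(q2 ∧ (q4 ↔ ¬q4))))): β-rule — branch into ¬(q5 → q5)  //  (((q4 ∧ q2) → ¬q2) ∨ (¬q1 ↔ ¬¬(q2 ∧ (q4 ↔ ¬q4)))).
  branch 1 (add ¬(q5 → q5)):
    ¬(q5 → q5): α-rule — add q5, ¬q5.
    × closes — contains both q5 and ¬q5.
  branch 2 (add (((q4 ∧ q2) → ¬q2) ∨ (¬q1 ↔ ¬¬(q2 ∧ (q4 ↔ ¬q4))))):
    (((q4 ∧ q2) → ¬q2) ∨ (¬q1 ↔ ¬¬(q2 ∧ (q4 ↔ ¬q4)))): β-rule — branch into ((q4 ∧ q2) → ¬q2)  //  (¬q1 ↔ ¬¬(q2 ∧ (q4 ↔ ¬q4))).
      branch 2.1 (add ((q4 ∧ q2) → ¬q2)):
        ((q4 ∧ q2) → ¬q2): β-rule — branch into ¬(q4 ∧ q2)  //  ¬q2.
          branch 2.1.1 (add ¬(q4 ∧ q2)):
            ¬(q4 ∧ q2): β-rule — branch into ¬q4  //  ¬q2.
              branch 2.1.1.1 (add ¬q4):
                ○ open, literals {q4=0}.
              branch 2.1.1.2 (add ¬q2):
                ○ open, literals {q2=0}.
          branch 2.1.2 (add ¬q2):
            ○ open, literals {q2=0}.
      branch 2.2 (add (¬q1 ↔ ¬¬(q2 ∧ (q4 ↔ ¬q4)))):
        (¬q1 ↔ ¬¬(q2 ∧ (q4 ↔ ¬q4))): β-rule — branch into ¬q1, ¬¬(q2 ∧ (q4 ↔ ¬q4))  //  ¬¬q1, ¬¬¬(q2 ∧ (q4 ↔ ¬q4)).
          branch 2.2.1 (add ¬q1, ¬¬(q2 ∧ (q4 ↔ ¬q4))):
            ¬¬(q2 ∧ (q4 ↔ ¬q4)): drop double negation, giving (q2 ∧ (q4 ↔ ¬q4)).
            (q2 ∧ (q4 ↔ ¬q4)): α-rule — add q2, (q4 ↔ ¬q4).
            (q4 ↔ ¬q4): β-rule — branch into q4, ¬q4  //  ¬q4, ¬¬q4.
              branch 2.2.1.1 (add q4, ¬q4):
                × closes — contains both q4 and ¬q4.
              branch 2.2.1.2 (add ¬q4, ¬¬q4):
                × closes — contains both q4 and ¬q4.
          branch 2.2.2 (add ¬¬q1, ¬¬¬(q2 ∧ (q4 ↔ ¬q4))):
            ¬¬¬(q2 ∧ (q4 ↔ ¬q4)): drop double negation, giving ¬(q2 ∧ (q4 ↔ ¬q4)).
            ¬(q2 ∧ (q4 ↔ ¬q4)): β-rule — branch into ¬q2  //  ¬(q4 ↔ ¬q4).
              branch 2.2.2.1 (add ¬q2):
                ○ open, literals {q1=1, q2=0}.
              branch 2.2.2.2 (add ¬(q4 ↔ ¬q4)):
                ¬(q4 ↔ ¬q4): β-rule — branch into q4, ¬¬q4  //  ¬q4, ¬q4.
                  branch 2.2.2.2.1 (add q4, ¬¬q4):
                    ○ open, literals {q1=1, q4=1}.
                  branch 2.2.2.2.2 (add ¬q4, ¬q4):
                    ○ open, literals {q1=1, q4=0}.
3 branches closed, 6 open.
Each open branch fixes some atoms; the unmentioned ones are free. Counting distinct full assignments: branch {q4=0} (q1, q2, q3, q5) contributes 16 new; branch {q2=0} (q1, q3, q4, q5) contributes 8 new; branch {q2=0} (q1, q3, q4, q5) contributes 0 new; branch {q1=1, q2=0} (q3, q4, q5) contributes 0 new; branch {q1=1, q4=1} (q2, q3, q5) contributes 4 new; branch {q1=1, q4=0} (q2, q3, q5) contributes 0 new. Total: 28.

28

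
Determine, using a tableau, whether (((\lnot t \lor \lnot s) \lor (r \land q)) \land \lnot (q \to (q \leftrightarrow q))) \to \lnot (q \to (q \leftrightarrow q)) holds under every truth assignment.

Valid

Assume the negation and expand:
Initial set: {F ((((\lnot t \lor \lnot s) \lor (r \land q)) \land \lnot (q \to (q \leftrightarrow q))) \to \lnot (q \to (q \leftrightarrow q)))}.
F ((((\lnot t \lor \lnot s) \lor (r \land q)) \land \lnot (q \to (q \leftrightarrow q))) \to \lnot (q \to (q \leftrightarrow q))): α-rule — add T (((\lnot t \lor \lnot s) \lor (r \land q)) \land \lnot (q \to (q \leftrightarrow q))), F \lnot (q \to (q \leftrightarrow q)).
T (((\lnot t \lor \lnot s) \lor (r \land q)) \land \lnot (q \to (q \leftrightarrow q))): α-rule — add T ((\lnot t \lor \lnot s) \lor (r \land q)), T \lnot (q \to (q \leftrightarrow q)).
T \lnot (q \to (q \leftrightarrow q)): α-rule — add T q, F (q \leftrightarrow q).
F \lnot (q \to (q \leftrightarrow q)): β-rule — branch into F q  //  T (q \leftrightarrow q).
  branch 1 (add F q):
    × closes — contains both q and \lnot q.
  branch 2 (add T (q \leftrightarrow q)):
    T ((\lnot t \lor \lnot s) \lor (r \land q)): β-rule — branch into T (\lnot t \lor \lnot s)  //  T (r \land q).
      branch 2.1 (add T (\lnot t \lor \lnot s)):
        F (q \leftrightarrow q): β-rule — branch into T q, F q  //  F q, T q.
          branch 2.1.1 (add T q, F q):
            × closes — contains both q and \lnot q.
          branch 2.1.2 (add F q, T q):
            × closes — contains both q and \lnot q.
      branch 2.2 (add T (r \land q)):
        T (r \land q): α-rule — add T r, T q.
        F (q \leftrightarrow q): β-rule — branch into T q, F q  //  F q, T q.
          branch 2.2.1 (add T q, F q):
            × closes — contains both q and \lnot q.
          branch 2.2.2 (add F q, T q):
            × closes — contains both q and \lnot q.
All 5 branches close.
Every branch closed, so the negation is unsatisfiable and the formula is valid.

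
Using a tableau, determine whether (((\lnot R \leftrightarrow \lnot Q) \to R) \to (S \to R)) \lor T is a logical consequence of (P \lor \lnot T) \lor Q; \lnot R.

Initial set: {T ((P \lor \lnot T) \lor Q); T \lnot R; F ((((\lnot R \leftrightarrow \lnot Q) \to R) \to (S \to R)) \lor T)}.
F ((((\lnot R \leftrightarrow \lnot Q) \to R) \to (S \to R)) \lor T): α-rule — add F (((\lnot R \leftrightarrow \lnot Q) \to R) \to (S \to R)), F T.
F (((\lnot R \leftrightarrow \lnot Q) \to R) \to (S \to R)): α-rule — add T ((\lnot R \leftrightarrow \lnot Q) \to R), F (S \to R).
F (S \to R): α-rule — add T S, F R.
T ((P \lor \lnot T) \lor Q): β-rule — branch into T (P \lor \lnot T)  //  T Q.
  branch 1 (add T (P \lor \lnot T)):
    T ((\lnot R \leftrightarrow \lnot Q) \to R): β-rule — branch into F (\lnot R \leftrightarrow \lnot Q)  //  T R.
      branch 1.1 (add F (\lnot R \leftrightarrow \lnot Q)):
        T (P \lor \lnot T): β-rule — branch into T P  //  T \lnot T.
          branch 1.1.1 (add T P):
            F (\lnot R \leftrightarrow \lnot Q): β-rule — branch into T \lnot R, F \lnot Q  //  F \lnot R, T \lnot Q.
              branch 1.1.1.1 (add T \lnot R, F \lnot Q):
                ○ open, literals {P=T, Q=T, R=F, S=T, T=F}.
              branch 1.1.1.2 (add F \lnot R, T \lnot Q):
                × closes — contains both R and \lnot R.
          branch 1.1.2 (add T \lnot T):
            F (\lnot R \leftrightarrow \lnot Q): β-rule — branch into T \lnot R, F \lnot Q  //  F \lnot R, T \lnot Q.
              branch 1.1.2.1 (add T \lnot R, F \lnot Q):
                ○ open, literals {Q=T, R=F, S=T, T=F}.
              branch 1.1.2.2 (add F \lnot R, T \lnot Q):
                × closes — contains both R and \lnot R.
      branch 1.2 (add T R):
        × closes — contains both R and \lnot R.
  branch 2 (add T Q):
    T ((\lnot R \leftrightarrow \lnot Q) \to R): β-rule — branch into F (\lnot R \leftrightarrow \lnot Q)  //  T R.
      branch 2.1 (add F (\lnot R \leftrightarrow \lnot Q)):
        F (\lnot R \leftrightarrow \lnot Q): β-rule — branch into T \lnot R, F \lnot Q  //  F \lnot R, T \lnot Q.
          branch 2.1.1 (add T \lnot R, F \lnot Q):
            ○ open, literals {Q=T, R=F, S=T, T=F}.
          branch 2.1.2 (add F \lnot R, T \lnot Q):
            × closes — contains both R and \lnot R.
      branch 2.2 (add T R):
        × closes — contains both R and \lnot R.
5 branches closed, 3 open.
An open branch gives a countermodel: P=T, Q=T, R=F, S=T, T=F (unmentioned atoms arbitrary); the premises hold there but the conclusion fails.

No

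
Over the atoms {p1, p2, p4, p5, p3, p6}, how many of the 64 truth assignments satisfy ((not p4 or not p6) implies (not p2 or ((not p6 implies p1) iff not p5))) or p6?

Initial set: {T (((not p4 or not p6) implies (not p2 or ((not p6 implies p1) iff not p5))) or p6)}.
T (((not p4 or not p6) implies (not p2 or ((not p6 implies p1) iff not p5))) or p6): β-rule — branch into T ((not p4 or not p6) implies (not p2 or ((not p6 implies p1) iff not p5)))  //  T p6.
  branch 1 (add T ((not p4 or not p6) implies (not p2 or ((not p6 implies p1) iff not p5)))):
    T ((not p4 or not p6) implies (not p2 or ((not p6 implies p1) iff not p5))): β-rule — branch into F (not p4 or not p6)  //  T (not p2 or ((not p6 implies p1) iff not p5)).
      branch 1.1 (add F (not p4 or not p6)):
        F (not p4 or not p6): α-rule — add F not p4, F not p6.
        ○ open, literals {p4=T, p6=T}.
      branch 1.2 (add T (not p2 or ((not p6 implies p1) iff not p5))):
        T (not p2 or ((not p6 implies p1) iff not p5)): β-rule — branch into T not p2  //  T ((not p6 implies p1) iff not p5).
          branch 1.2.1 (add T not p2):
            ○ open, literals {p2=F}.
          branch 1.2.2 (add T ((not p6 implies p1) iff not p5)):
            T ((not p6 implies p1) iff not p5): β-rule — branch into T (not p6 implies p1), T not p5  //  F (not p6 implies p1), F not p5.
              branch 1.2.2.1 (add T (not p6 implies p1), T not p5):
                T (not p6 implies p1): β-rule — branch into F not p6  //  T p1.
                  branch 1.2.2.1.1 (add F not p6):
                    ○ open, literals {p5=F, p6=T}.
                  branch 1.2.2.1.2 (add T p1):
                    ○ open, literals {p1=T, p5=F}.
              branch 1.2.2.2 (add F (not p6 implies p1), F not p5):
                F (not p6 implies p1): α-rule — add T not p6, F p1.
                ○ open, literals {p1=F, p5=T, p6=F}.
  branch 2 (add T p6):
    ○ open, literals {p6=T}.
0 branches closed, 6 open.
Each open branch fixes some atoms; the unmentioned ones are free. Counting distinct full assignments: branch {p4=T, p6=T} (p1, p2, p5, p3) contributes 16 new; branch {p2=F} (p1, p4, p5, p3, p6) contributes 24 new; branch {p5=F, p6=T} (p1, p2, p4, p3) contributes 4 new; branch {p1=T, p5=F} (p2, p4, p3, p6) contributes 4 new; branch {p1=F, p5=T, p6=F} (p2, p4, p3) contributes 4 new; branch {p6=T} (p1, p2, p4, p5, p3) contributes 4 new. Total: 56.

56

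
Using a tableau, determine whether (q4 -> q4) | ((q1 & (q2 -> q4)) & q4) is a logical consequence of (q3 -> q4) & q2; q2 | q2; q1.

Yes

Initial set: {((q3 -> q4) & q2); (q2 | q2); q1; ~((q4 -> q4) | ((q1 & (q2 -> q4)) & q4))}.
((q3 -> q4) & q2): α-rule — add (q3 -> q4), q2.
~((q4 -> q4) | ((q1 & (q2 -> q4)) & q4)): α-rule — add ~(q4 -> q4), ~((q1 & (q2 -> q4)) & q4).
~(q4 -> q4): α-rule — add q4, ~q4.
× closes — contains both q4 and ~q4.
All 1 branch closes.
Every branch closed, so the premises entail the conclusion.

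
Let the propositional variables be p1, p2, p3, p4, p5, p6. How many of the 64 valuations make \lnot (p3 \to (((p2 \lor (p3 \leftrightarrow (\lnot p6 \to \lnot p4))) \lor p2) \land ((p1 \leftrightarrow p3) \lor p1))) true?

18

Initial set: {\lnot (p3 \to (((p2 \lor (p3 \leftrightarrow (\lnot p6 \to \lnot p4))) \lor p2) \land ((p1 \leftrightarrow p3) \lor p1)))}.
\lnot (p3 \to (((p2 \lor (p3 \leftrightarrow (\lnot p6 \to \lnot p4))) \lor p2) \land ((p1 \leftrightarrow p3) \lor p1))): α-rule — add p3, \lnot (((p2 \lor (p3 \leftrightarrow (\lnot p6 \to \lnot p4))) \lor p2) \land ((p1 \leftrightarrow p3) \lor p1)).
\lnot (((p2 \lor (p3 \leftrightarrow (\lnot p6 \to \lnot p4))) \lor p2) \land ((p1 \leftrightarrow p3) \lor p1)): β-rule — branch into \lnot ((p2 \lor (p3 \leftrightarrow (\lnot p6 \to \lnot p4))) \lor p2)  //  \lnot ((p1 \leftrightarrow p3) \lor p1).
  branch 1 (add \lnot ((p2 \lor (p3 \leftrightarrow (\lnot p6 \to \lnot p4))) \lor p2)):
    \lnot ((p2 \lor (p3 \leftrightarrow (\lnot p6 \to \lnot p4))) \lor p2): α-rule — add \lnot (p2 \lor (p3 \leftrightarrow (\lnot p6 \to \lnot p4))), \lnot p2.
    \lnot (p2 \lor (p3 \leftrightarrow (\lnot p6 \to \lnot p4))): α-rule — add \lnot p2, \lnot (p3 \leftrightarrow (\lnot p6 \to \lnot p4)).
    \lnot (p3 \leftrightarrow (\lnot p6 \to \lnot p4)): β-rule — branch into p3, \lnot (\lnot p6 \to \lnot p4)  //  \lnot p3, (\lnot p6 \to \lnot p4).
      branch 1.1 (add p3, \lnot (\lnot p6 \to \lnot p4)):
        \lnot (\lnot p6 \to \lnot p4): α-rule — add \lnot p6, \lnot \lnot p4.
        ○ open, literals {p2=F, p3=T, p4=T, p6=F}.
      branch 1.2 (add \lnot p3, (\lnot p6 \to \lnot p4)):
        × closes — contains both p3 and \lnot p3.
  branch 2 (add \lnot ((p1 \leftrightarrow p3) \lor p1)):
    \lnot ((p1 \leftrightarrow p3) \lor p1): α-rule — add \lnot (p1 \leftrightarrow p3), \lnot p1.
    \lnot (p1 \leftrightarrow p3): β-rule — branch into p1, \lnot p3  //  \lnot p1, p3.
      branch 2.1 (add p1, \lnot p3):
        × closes — contains both p1 and \lnot p1.
      branch 2.2 (add \lnot p1, p3):
        ○ open, literals {p1=F, p3=T}.
2 branches closed, 2 open.
Each open branch fixes some atoms; the unmentioned ones are free. Counting distinct full assignments: branch {p2=F, p3=T, p4=T, p6=F} (p1, p5) contributes 4 new; branch {p1=F, p3=T} (p2, p4, p5, p6) contributes 14 new. Total: 18.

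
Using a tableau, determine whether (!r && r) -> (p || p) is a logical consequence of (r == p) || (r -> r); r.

Initial set: {((r == p) || (r -> r)); r; !((!r && r) -> (p || p))}.
!((!r && r) -> (p || p)): α-rule — add (!r && r), !(p || p).
(!r && r): α-rule — add !r, r.
× closes — contains both r and !r.
All 1 branch closes.
Every branch closed, so the premises entail the conclusion.

Yes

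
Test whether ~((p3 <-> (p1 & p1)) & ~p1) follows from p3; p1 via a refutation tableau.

Yes

Initial set: {p3; p1; ~~((p3 <-> (p1 & p1)) & ~p1)}.
~~((p3 <-> (p1 & p1)) & ~p1): α-rule — add (p3 <-> (p1 & p1)), ~p1.
× closes — contains both p1 and ~p1.
All 1 branch closes.
Every branch closed, so the premises entail the conclusion.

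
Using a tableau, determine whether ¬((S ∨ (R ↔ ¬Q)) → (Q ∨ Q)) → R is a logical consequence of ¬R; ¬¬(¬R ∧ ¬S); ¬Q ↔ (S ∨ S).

Yes

Initial set: {¬R; ¬¬(¬R ∧ ¬S); (¬Q ↔ (S ∨ S)); ¬(¬((S ∨ (R ↔ ¬Q)) → (Q ∨ Q)) → R)}.
¬¬(¬R ∧ ¬S): drop double negation, giving (¬R ∧ ¬S).
¬(¬((S ∨ (R ↔ ¬Q)) → (Q ∨ Q)) → R): α-rule — add ¬((S ∨ (R ↔ ¬Q)) → (Q ∨ Q)), ¬R.
(¬R ∧ ¬S): α-rule — add ¬R, ¬S.
¬((S ∨ (R ↔ ¬Q)) → (Q ∨ Q)): α-rule — add (S ∨ (R ↔ ¬Q)), ¬(Q ∨ Q).
¬(Q ∨ Q): α-rule — add ¬Q, ¬Q.
(¬Q ↔ (S ∨ S)): β-rule — branch into ¬Q, (S ∨ S)  //  ¬¬Q, ¬(S ∨ S).
  branch 1 (add ¬Q, (S ∨ S)):
    (S ∨ (R ↔ ¬Q)): β-rule — branch into S  //  (R ↔ ¬Q).
      branch 1.1 (add S):
        × closes — contains both S and ¬S.
      branch 1.2 (add (R ↔ ¬Q)):
        (S ∨ S): β-rule — branch into S  //  S.
          branch 1.2.1 (add S):
            × closes — contains both S and ¬S.
          branch 1.2.2 (add S):
            × closes — contains both S and ¬S.
  branch 2 (add ¬¬Q, ¬(S ∨ S)):
    × closes — contains both Q and ¬Q.
All 4 branches close.
Every branch closed, so the premises entail the conclusion.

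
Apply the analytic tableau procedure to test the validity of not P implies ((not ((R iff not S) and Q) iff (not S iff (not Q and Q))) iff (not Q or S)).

Not valid

Assume the negation and expand:
Initial set: {F (not P implies ((not ((R iff not S) and Q) iff (not S iff (not Q and Q))) iff (not Q or S)))}.
F (not P implies ((not ((R iff not S) and Q) iff (not S iff (not Q and Q))) iff (not Q or S))): α-rule — add T not P, F ((not ((R iff not S) and Q) iff (not S iff (not Q and Q))) iff (not Q or S)).
F ((not ((R iff not S) and Q) iff (not S iff (not Q and Q))) iff (not Q or S)): β-rule — branch into T (not ((R iff not S) and Q) iff (not S iff (not Q and Q))), F (not Q or S)  //  F (not ((R iff not S) and Q) iff (not S iff (not Q and Q))), T (not Q or S).
  branch 1 (add T (not ((R iff not S) and Q) iff (not S iff (not Q and Q))), F (not Q or S)):
    F (not Q or S): α-rule — add F not Q, F S.
    T (not ((R iff not S) and Q) iff (not S iff (not Q and Q))): β-rule — branch into T not ((R iff not S) and Q), T (not S iff (not Q and Q))  //  F not ((R iff not S) and Q), F (not S iff (not Q and Q)).
      branch 1.1 (add T not ((R iff not S) and Q), T (not S iff (not Q and Q))):
        T not ((R iff not S) and Q): β-rule — branch into F (R iff not S)  //  F Q.
          branch 1.1.1 (add F (R iff not S)):
            T (not S iff (not Q and Q)): β-rule — branch into T not S, T (not Q and Q)  //  F not S, F (not Q and Q).
              branch 1.1.1.1 (add T not S, T (not Q and Q)):
                T (not Q and Q): α-rule — add T not Q, T Q.
                × closes — contains both Q and not Q.
              branch 1.1.1.2 (add F not S, F (not Q and Q)):
                × closes — contains both S and not S.
          branch 1.1.2 (add F Q):
            × closes — contains both Q and not Q.
      branch 1.2 (add F not ((R iff not S) and Q), F (not S iff (not Q and Q))):
        F not ((R iff not S) and Q): α-rule — add T (R iff not S), T Q.
        F (not S iff (not Q and Q)): β-rule — branch into T not S, F (not Q and Q)  //  F not S, T (not Q and Q).
          branch 1.2.1 (add T not S, F (not Q and Q)):
            T (R iff not S): β-rule — branch into T R, T not S  //  F R, F not S.
              branch 1.2.1.1 (add T R, T not S):
                F (not Q and Q): β-rule — branch into F not Q  //  F Q.
                  branch 1.2.1.1.1 (add F not Q):
                    ○ open, literals {P=0, Q=1, R=1, S=0}.
                  branch 1.2.1.1.2 (add F Q):
                    × closes — contains both Q and not Q.
              branch 1.2.1.2 (add F R, F not S):
                × closes — contains both S and not S.
          branch 1.2.2 (add F not S, T (not Q and Q)):
            × closes — contains both S and not S.
  branch 2 (add F (not ((R iff not S) and Q) iff (not S iff (not Q and Q))), T (not Q or S)):
    F (not ((R iff not S) and Q) iff (not S iff (not Q and Q))): β-rule — branch into T not ((R iff not S) and Q), F (not S iff (not Q and Q))  //  F not ((R iff not S) and Q), T (not S iff (not Q and Q)).
      branch 2.1 (add T not ((R iff not S) and Q), F (not S iff (not Q and Q))):
        T (not Q or S): β-rule — branch into T not Q  //  T S.
          branch 2.1.1 (add T not Q):
            T not ((R iff not S) and Q): β-rule — branch into F (R iff not S)  //  F Q.
              branch 2.1.1.1 (add F (R iff not S)):
                F (not S iff (not Q and Q)): β-rule — branch into T not S, F (not Q and Q)  //  F not S, T (not Q and Q).
                  branch 2.1.1.1.1 (add T not S, F (not Q and Q)):
                    F (R iff not S): β-rule — branch into T R, F not S  //  F R, T not S.
                      branch 2.1.1.1.1.1 (add T R, F not S):
                        × closes — contains both S and not S.
                      branch 2.1.1.1.1.2 (add F R, T not S):
                        F (not Q and Q): β-rule — branch into F not Q  //  F Q.
                          branch 2.1.1.1.1.2.1 (add F not Q):
                            × closes — contains both Q and not Q.
                          branch 2.1.1.1.1.2.2 (add F Q):
                            ○ open, literals {P=0, Q=0, R=0, S=0}.
                  branch 2.1.1.1.2 (add F not S, T (not Q and Q)):
                    T (not Q and Q): α-rule — add T not Q, T Q.
                    × closes — contains both Q and not Q.
              branch 2.1.1.2 (add F Q):
                F (not S iff (not Q and Q)): β-rule — branch into T not S, F (not Q and Q)  //  F not S, T (not Q and Q).
                  branch 2.1.1.2.1 (add T not S, F (not Q and Q)):
                    F (not Q and Q): β-rule — branch into F not Q  //  F Q.
                      branch 2.1.1.2.1.1 (add F not Q):
                        × closes — contains both Q and not Q.
                      branch 2.1.1.2.1.2 (add F Q):
                        ○ open, literals {P=0, Q=0, S=0}.
                  branch 2.1.1.2.2 (add F not S, T (not Q and Q)):
                    T (not Q and Q): α-rule — add T not Q, T Q.
                    × closes — contains both Q and not Q.
          branch 2.1.2 (add T S):
            T not ((R iff not S) and Q): β-rule — branch into F (R iff not S)  //  F Q.
              branch 2.1.2.1 (add F (R iff not S)):
                F (not S iff (not Q and Q)): β-rule — branch into T not S, F (not Q and Q)  //  F not S, T (not Q and Q).
                  branch 2.1.2.1.1 (add T not S, F (not Q and Q)):
                    × closes — contains both S and not S.
                  branch 2.1.2.1.2 (add F not S, T (not Q and Q)):
                    T (not Q and Q): α-rule — add T not Q, T Q.
                    × closes — contains both Q and not Q.
              branch 2.1.2.2 (add F Q):
                F (not S iff (not Q and Q)): β-rule — branch into T not S, F (not Q and Q)  //  F not S, T (not Q and Q).
                  branch 2.1.2.2.1 (add T not S, F (not Q and Q)):
                    × closes — contains both S and not S.
                  branch 2.1.2.2.2 (add F not S, T (not Q and Q)):
                    T (not Q and Q): α-rule — add T not Q, T Q.
                    × closes — contains both Q and not Q.
      branch 2.2 (add F not ((R iff not S) and Q), T (not S iff (not Q and Q))):
        F not ((R iff not S) and Q): α-rule — add T (R iff not S), T Q.
        T (not Q or S): β-rule — branch into T not Q  //  T S.
          branch 2.2.1 (add T not Q):
            × closes — contains both Q and not Q.
          branch 2.2.2 (add T S):
            T (not S iff (not Q and Q)): β-rule — branch into T not S, T (not Q and Q)  //  F not S, F (not Q and Q).
              branch 2.2.2.1 (add T not S, T (not Q and Q)):
                × closes — contains both S and not S.
              branch 2.2.2.2 (add F not S, F (not Q and Q)):
                T (R iff not S): β-rule — branch into T R, T not S  //  F R, F not S.
                  branch 2.2.2.2.1 (add T R, T not S):
                    × closes — contains both S and not S.
                  branch 2.2.2.2.2 (add F R, F not S):
                    F (not Q and Q): β-rule — branch into F not Q  //  F Q.
                      branch 2.2.2.2.2.1 (add F not Q):
                        ○ open, literals {P=0, Q=1, R=0, S=1}.
                      branch 2.2.2.2.2.2 (add F Q):
                        × closes — contains both Q and not Q.
19 branches closed, 4 open.
An open branch gives a countermodel: P=0, Q=1, R=1, S=0 (unmentioned atoms arbitrary); under it the original formula is false.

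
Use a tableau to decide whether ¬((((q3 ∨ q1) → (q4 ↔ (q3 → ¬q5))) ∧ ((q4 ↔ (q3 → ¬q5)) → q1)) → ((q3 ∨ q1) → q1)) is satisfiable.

Unsatisfiable

Initial set: {¬((((q3 ∨ q1) → (q4 ↔ (q3 → ¬q5))) ∧ ((q4 ↔ (q3 → ¬q5)) → q1)) → ((q3 ∨ q1) → q1))}.
¬((((q3 ∨ q1) → (q4 ↔ (q3 → ¬q5))) ∧ ((q4 ↔ (q3 → ¬q5)) → q1)) → ((q3 ∨ q1) → q1)): α-rule — add (((q3 ∨ q1) → (q4 ↔ (q3 → ¬q5))) ∧ ((q4 ↔ (q3 → ¬q5)) → q1)), ¬((q3 ∨ q1) → q1).
(((q3 ∨ q1) → (q4 ↔ (q3 → ¬q5))) ∧ ((q4 ↔ (q3 → ¬q5)) → q1)): α-rule — add ((q3 ∨ q1) → (q4 ↔ (q3 → ¬q5))), ((q4 ↔ (q3 → ¬q5)) → q1).
¬((q3 ∨ q1) → q1): α-rule — add (q3 ∨ q1), ¬q1.
((q3 ∨ q1) → (q4 ↔ (q3 → ¬q5))): β-rule — branch into ¬(q3 ∨ q1)  //  (q4 ↔ (q3 → ¬q5)).
  branch 1 (add ¬(q3 ∨ q1)):
    ¬(q3 ∨ q1): α-rule — add ¬q3, ¬q1.
    ((q4 ↔ (q3 → ¬q5)) → q1): β-rule — branch into ¬(q4 ↔ (q3 → ¬q5))  //  q1.
      branch 1.1 (add ¬(q4 ↔ (q3 → ¬q5))):
        (q3 ∨ q1): β-rule — branch into q3  //  q1.
          branch 1.1.1 (add q3):
            × closes — contains both q3 and ¬q3.
          branch 1.1.2 (add q1):
            × closes — contains both q1 and ¬q1.
      branch 1.2 (add q1):
        × closes — contains both q1 and ¬q1.
  branch 2 (add (q4 ↔ (q3 → ¬q5))):
    ((q4 ↔ (q3 → ¬q5)) → q1): β-rule — branch into ¬(q4 ↔ (q3 → ¬q5))  //  q1.
      branch 2.1 (add ¬(q4 ↔ (q3 → ¬q5))):
        (q3 ∨ q1): β-rule — branch into q3  //  q1.
          branch 2.1.1 (add q3):
            (q4 ↔ (q3 → ¬q5)): β-rule — branch into q4, (q3 → ¬q5)  //  ¬q4, ¬(q3 → ¬q5).
              branch 2.1.1.1 (add q4, (q3 → ¬q5)):
                ¬(q4 ↔ (q3 → ¬q5)): β-rule — branch into q4, ¬(q3 → ¬q5)  //  ¬q4, (q3 → ¬q5).
                  branch 2.1.1.1.1 (add q4, ¬(q3 → ¬q5)):
                    ¬(q3 → ¬q5): α-rule — add q3, ¬¬q5.
                    (q3 → ¬q5): β-rule — branch into ¬q3  //  ¬q5.
                      branch 2.1.1.1.1.1 (add ¬q3):
                        × closes — contains both q3 and ¬q3.
                      branch 2.1.1.1.1.2 (add ¬q5):
                        × closes — contains both q5 and ¬q5.
                  branch 2.1.1.1.2 (add ¬q4, (q3 → ¬q5)):
                    × closes — contains both q4 and ¬q4.
              branch 2.1.1.2 (add ¬q4, ¬(q3 → ¬q5)):
                ¬(q3 → ¬q5): α-rule — add q3, ¬¬q5.
                ¬(q4 ↔ (q3 → ¬q5)): β-rule — branch into q4, ¬(q3 → ¬q5)  //  ¬q4, (q3 → ¬q5).
                  branch 2.1.1.2.1 (add q4, ¬(q3 → ¬q5)):
                    × closes — contains both q4 and ¬q4.
                  branch 2.1.1.2.2 (add ¬q4, (q3 → ¬q5)):
                    (q3 → ¬q5): β-rule — branch into ¬q3  //  ¬q5.
                      branch 2.1.1.2.2.1 (add ¬q3):
                        × closes — contains both q3 and ¬q3.
                      branch 2.1.1.2.2.2 (add ¬q5):
                        × closes — contains both q5 and ¬q5.
          branch 2.1.2 (add q1):
            × closes — contains both q1 and ¬q1.
      branch 2.2 (add q1):
        × closes — contains both q1 and ¬q1.
All 11 branches close.
Every branch closed; the formula is unsatisfiable.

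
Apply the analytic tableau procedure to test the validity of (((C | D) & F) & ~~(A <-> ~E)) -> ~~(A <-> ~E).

Assume the negation and expand:
Initial set: {~((((C | D) & F) & ~~(A <-> ~E)) -> ~~(A <-> ~E))}.
~((((C | D) & F) & ~~(A <-> ~E)) -> ~~(A <-> ~E)): α-rule — add (((C | D) & F) & ~~(A <-> ~E)), ~~~(A <-> ~E).
(((C | D) & F) & ~~(A <-> ~E)): α-rule — add ((C | D) & F), ~~(A <-> ~E).
~~~(A <-> ~E): drop double negation, giving ~(A <-> ~E).
((C | D) & F): α-rule — add (C | D), F.
~~(A <-> ~E): drop double negation, giving (A <-> ~E).
~(A <-> ~E): β-rule — branch into A, ~~E  //  ~A, ~E.
  branch 1 (add A, ~~E):
    (C | D): β-rule — branch into C  //  D.
      branch 1.1 (add C):
        (A <-> ~E): β-rule — branch into A, ~E  //  ~A, ~~E.
          branch 1.1.1 (add A, ~E):
            × closes — contains both E and ~E.
          branch 1.1.2 (add ~A, ~~E):
            × closes — contains both A and ~A.
      branch 1.2 (add D):
        (A <-> ~E): β-rule — branch into A, ~E  //  ~A, ~~E.
          branch 1.2.1 (add A, ~E):
            × closes — contains both E and ~E.
          branch 1.2.2 (add ~A, ~~E):
            × closes — contains both A and ~A.
  branch 2 (add ~A, ~E):
    (C | D): β-rule — branch into C  //  D.
      branch 2.1 (add C):
        (A <-> ~E): β-rule — branch into A, ~E  //  ~A, ~~E.
          branch 2.1.1 (add A, ~E):
            × closes — contains both A and ~A.
          branch 2.1.2 (add ~A, ~~E):
            × closes — contains both E and ~E.
      branch 2.2 (add D):
        (A <-> ~E): β-rule — branch into A, ~E  //  ~A, ~~E.
          branch 2.2.1 (add A, ~E):
            × closes — contains both A and ~A.
          branch 2.2.2 (add ~A, ~~E):
            × closes — contains both E and ~E.
All 8 branches close.
Every branch closed, so the negation is unsatisfiable and the formula is valid.

Valid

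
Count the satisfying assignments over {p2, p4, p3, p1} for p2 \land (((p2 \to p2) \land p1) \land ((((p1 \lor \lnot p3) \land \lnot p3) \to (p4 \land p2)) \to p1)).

4

Initial set: {(p2 \land (((p2 \to p2) \land p1) \land ((((p1 \lor \lnot p3) \land \lnot p3) \to (p4 \land p2)) \to p1)))}.
(p2 \land (((p2 \to p2) \land p1) \land ((((p1 \lor \lnot p3) \land \lnot p3) \to (p4 \land p2)) \to p1))): α-rule — add p2, (((p2 \to p2) \land p1) \land ((((p1 \lor \lnot p3) \land \lnot p3) \to (p4 \land p2)) \to p1)).
(((p2 \to p2) \land p1) \land ((((p1 \lor \lnot p3) \land \lnot p3) \to (p4 \land p2)) \to p1)): α-rule — add ((p2 \to p2) \land p1), ((((p1 \lor \lnot p3) \land \lnot p3) \to (p4 \land p2)) \to p1).
((p2 \to p2) \land p1): α-rule — add (p2 \to p2), p1.
((((p1 \lor \lnot p3) \land \lnot p3) \to (p4 \land p2)) \to p1): β-rule — branch into \lnot (((p1 \lor \lnot p3) \land \lnot p3) \to (p4 \land p2))  //  p1.
  branch 1 (add \lnot (((p1 \lor \lnot p3) \land \lnot p3) \to (p4 \land p2))):
    \lnot (((p1 \lor \lnot p3) \land \lnot p3) \to (p4 \land p2)): α-rule — add ((p1 \lor \lnot p3) \land \lnot p3), \lnot (p4 \land p2).
    ((p1 \lor \lnot p3) \land \lnot p3): α-rule — add (p1 \lor \lnot p3), \lnot p3.
    (p2 \to p2): β-rule — branch into \lnot p2  //  p2.
      branch 1.1 (add \lnot p2):
        × closes — contains both p2 and \lnot p2.
      branch 1.2 (add p2):
        \lnot (p4 \land p2): β-rule — branch into \lnot p4  //  \lnot p2.
          branch 1.2.1 (add \lnot p4):
            (p1 \lor \lnot p3): β-rule — branch into p1  //  \lnot p3.
              branch 1.2.1.1 (add p1):
                ○ open, literals {p1=1, p2=1, p3=0, p4=0}.
              branch 1.2.1.2 (add \lnot p3):
                ○ open, literals {p1=1, p2=1, p3=0, p4=0}.
          branch 1.2.2 (add \lnot p2):
            × closes — contains both p2 and \lnot p2.
  branch 2 (add p1):
    (p2 \to p2): β-rule — branch into \lnot p2  //  p2.
      branch 2.1 (add \lnot p2):
        × closes — contains both p2 and \lnot p2.
      branch 2.2 (add p2):
        ○ open, literals {p1=1, p2=1}.
3 branches closed, 3 open.
Each open branch fixes some atoms; the unmentioned ones are free. Counting distinct full assignments: branch {p1=1, p2=1, p3=0, p4=0} (none free) contributes 1 new; branch {p1=1, p2=1, p3=0, p4=0} (none free) contributes 0 new; branch {p1=1, p2=1} (p4, p3) contributes 3 new. Total: 4.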